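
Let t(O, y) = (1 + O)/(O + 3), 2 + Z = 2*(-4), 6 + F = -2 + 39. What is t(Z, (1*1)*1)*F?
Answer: 279/7 ≈ 39.857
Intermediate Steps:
F = 31 (F = -6 + (-2 + 39) = -6 + 37 = 31)
Z = -10 (Z = -2 + 2*(-4) = -2 - 8 = -10)
t(O, y) = (1 + O)/(3 + O)
t(Z, (1*1)*1)*F = ((1 - 10)/(3 - 10))*31 = (-9/(-7))*31 = -⅐*(-9)*31 = (9/7)*31 = 279/7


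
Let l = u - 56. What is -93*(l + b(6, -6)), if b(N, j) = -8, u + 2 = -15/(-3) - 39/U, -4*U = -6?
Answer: 8091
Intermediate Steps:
U = 3/2 (U = -¼*(-6) = 3/2 ≈ 1.5000)
u = -23 (u = -2 + (-15/(-3) - 39/3/2) = -2 + (-15*(-⅓) - 39*⅔) = -2 + (5 - 26) = -2 - 21 = -23)
l = -79 (l = -23 - 56 = -79)
-93*(l + b(6, -6)) = -93*(-79 - 8) = -93*(-87) = 8091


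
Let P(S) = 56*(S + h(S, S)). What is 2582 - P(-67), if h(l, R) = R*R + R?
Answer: -241298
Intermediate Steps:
h(l, R) = R + R**2 (h(l, R) = R**2 + R = R + R**2)
P(S) = 56*S + 56*S*(1 + S) (P(S) = 56*(S + S*(1 + S)) = 56*S + 56*S*(1 + S))
2582 - P(-67) = 2582 - 56*(-67)*(2 - 67) = 2582 - 56*(-67)*(-65) = 2582 - 1*243880 = 2582 - 243880 = -241298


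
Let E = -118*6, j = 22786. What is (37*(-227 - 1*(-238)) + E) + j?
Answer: 22485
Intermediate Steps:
E = -708
(37*(-227 - 1*(-238)) + E) + j = (37*(-227 - 1*(-238)) - 708) + 22786 = (37*(-227 + 238) - 708) + 22786 = (37*11 - 708) + 22786 = (407 - 708) + 22786 = -301 + 22786 = 22485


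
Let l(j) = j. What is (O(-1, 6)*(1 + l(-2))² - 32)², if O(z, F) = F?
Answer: 676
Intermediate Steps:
(O(-1, 6)*(1 + l(-2))² - 32)² = (6*(1 - 2)² - 32)² = (6*(-1)² - 32)² = (6*1 - 32)² = (6 - 32)² = (-26)² = 676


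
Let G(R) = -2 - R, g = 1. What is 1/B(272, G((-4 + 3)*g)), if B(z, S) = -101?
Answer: -1/101 ≈ -0.0099010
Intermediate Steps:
1/B(272, G((-4 + 3)*g)) = 1/(-101) = -1/101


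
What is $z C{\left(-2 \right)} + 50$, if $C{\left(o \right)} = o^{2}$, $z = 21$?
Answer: $134$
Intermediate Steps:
$z C{\left(-2 \right)} + 50 = 21 \left(-2\right)^{2} + 50 = 21 \cdot 4 + 50 = 84 + 50 = 134$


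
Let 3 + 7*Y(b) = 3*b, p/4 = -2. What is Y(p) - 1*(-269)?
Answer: 1856/7 ≈ 265.14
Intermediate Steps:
p = -8 (p = 4*(-2) = -8)
Y(b) = -3/7 + 3*b/7 (Y(b) = -3/7 + (3*b)/7 = -3/7 + 3*b/7)
Y(p) - 1*(-269) = (-3/7 + (3/7)*(-8)) - 1*(-269) = (-3/7 - 24/7) + 269 = -27/7 + 269 = 1856/7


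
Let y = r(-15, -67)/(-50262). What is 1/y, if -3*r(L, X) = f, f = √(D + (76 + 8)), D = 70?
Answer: 75393*√154/77 ≈ 12151.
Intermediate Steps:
f = √154 (f = √(70 + (76 + 8)) = √(70 + 84) = √154 ≈ 12.410)
r(L, X) = -√154/3
y = √154/150786 (y = -√154/3/(-50262) = -√154/3*(-1/50262) = √154/150786 ≈ 8.2300e-5)
1/y = 1/(√154/150786) = 75393*√154/77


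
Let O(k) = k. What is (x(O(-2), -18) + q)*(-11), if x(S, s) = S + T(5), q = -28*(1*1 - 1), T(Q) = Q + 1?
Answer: -44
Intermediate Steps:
T(Q) = 1 + Q
q = 0 (q = -28*(1 - 1) = -28*0 = 0)
x(S, s) = 6 + S (x(S, s) = S + (1 + 5) = S + 6 = 6 + S)
(x(O(-2), -18) + q)*(-11) = ((6 - 2) + 0)*(-11) = (4 + 0)*(-11) = 4*(-11) = -44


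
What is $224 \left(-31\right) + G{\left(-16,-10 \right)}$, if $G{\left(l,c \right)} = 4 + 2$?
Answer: $-6938$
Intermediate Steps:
$G{\left(l,c \right)} = 6$
$224 \left(-31\right) + G{\left(-16,-10 \right)} = 224 \left(-31\right) + 6 = -6944 + 6 = -6938$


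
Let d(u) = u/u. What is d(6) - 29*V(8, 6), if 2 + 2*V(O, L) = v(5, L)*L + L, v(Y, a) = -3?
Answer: 204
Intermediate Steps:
d(u) = 1
V(O, L) = -1 - L (V(O, L) = -1 + (-3*L + L)/2 = -1 + (-2*L)/2 = -1 - L)
d(6) - 29*V(8, 6) = 1 - 29*(-1 - 1*6) = 1 - 29*(-1 - 6) = 1 - 29*(-7) = 1 + 203 = 204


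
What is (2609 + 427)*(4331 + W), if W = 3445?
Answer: 23607936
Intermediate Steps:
(2609 + 427)*(4331 + W) = (2609 + 427)*(4331 + 3445) = 3036*7776 = 23607936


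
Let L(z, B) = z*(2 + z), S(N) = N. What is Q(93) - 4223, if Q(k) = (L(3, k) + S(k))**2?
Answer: 7441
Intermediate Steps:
Q(k) = (15 + k)**2 (Q(k) = (3*(2 + 3) + k)**2 = (3*5 + k)**2 = (15 + k)**2)
Q(93) - 4223 = (15 + 93)**2 - 4223 = 108**2 - 4223 = 11664 - 4223 = 7441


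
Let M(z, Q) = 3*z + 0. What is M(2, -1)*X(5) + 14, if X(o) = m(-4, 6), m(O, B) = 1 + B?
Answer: 56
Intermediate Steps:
M(z, Q) = 3*z
X(o) = 7 (X(o) = 1 + 6 = 7)
M(2, -1)*X(5) + 14 = (3*2)*7 + 14 = 6*7 + 14 = 42 + 14 = 56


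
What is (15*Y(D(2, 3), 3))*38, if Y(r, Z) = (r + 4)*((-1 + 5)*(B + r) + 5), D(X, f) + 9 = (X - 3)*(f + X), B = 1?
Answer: 267900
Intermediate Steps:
D(X, f) = -9 + (-3 + X)*(X + f) (D(X, f) = -9 + (X - 3)*(f + X) = -9 + (-3 + X)*(X + f))
Y(r, Z) = (4 + r)*(9 + 4*r) (Y(r, Z) = (r + 4)*((-1 + 5)*(1 + r) + 5) = (4 + r)*(4*(1 + r) + 5) = (4 + r)*((4 + 4*r) + 5) = (4 + r)*(9 + 4*r))
(15*Y(D(2, 3), 3))*38 = (15*(36 + 4*(-9 + 2² - 3*2 - 3*3 + 2*3)² + 25*(-9 + 2² - 3*2 - 3*3 + 2*3)))*38 = (15*(36 + 4*(-9 + 4 - 6 - 9 + 6)² + 25*(-9 + 4 - 6 - 9 + 6)))*38 = (15*(36 + 4*(-14)² + 25*(-14)))*38 = (15*(36 + 4*196 - 350))*38 = (15*(36 + 784 - 350))*38 = (15*470)*38 = 7050*38 = 267900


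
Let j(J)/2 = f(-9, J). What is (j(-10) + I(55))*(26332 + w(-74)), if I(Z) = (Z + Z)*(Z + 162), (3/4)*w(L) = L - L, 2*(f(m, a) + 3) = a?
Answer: 628123528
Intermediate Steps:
f(m, a) = -3 + a/2
w(L) = 0 (w(L) = 4*(L - L)/3 = (4/3)*0 = 0)
j(J) = -6 + J (j(J) = 2*(-3 + J/2) = -6 + J)
I(Z) = 2*Z*(162 + Z) (I(Z) = (2*Z)*(162 + Z) = 2*Z*(162 + Z))
(j(-10) + I(55))*(26332 + w(-74)) = ((-6 - 10) + 2*55*(162 + 55))*(26332 + 0) = (-16 + 2*55*217)*26332 = (-16 + 23870)*26332 = 23854*26332 = 628123528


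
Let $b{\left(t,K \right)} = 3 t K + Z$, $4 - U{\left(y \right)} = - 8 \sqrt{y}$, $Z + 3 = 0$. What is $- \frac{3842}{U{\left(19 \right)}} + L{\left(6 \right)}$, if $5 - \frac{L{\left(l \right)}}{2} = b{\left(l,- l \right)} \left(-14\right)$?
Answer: $- \frac{462779}{150} - \frac{1921 \sqrt{19}}{75} \approx -3196.8$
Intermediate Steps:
$Z = -3$ ($Z = -3 + 0 = -3$)
$U{\left(y \right)} = 4 + 8 \sqrt{y}$ ($U{\left(y \right)} = 4 - - 8 \sqrt{y} = 4 + 8 \sqrt{y}$)
$b{\left(t,K \right)} = -3 + 3 K t$ ($b{\left(t,K \right)} = 3 t K - 3 = 3 K t - 3 = -3 + 3 K t$)
$L{\left(l \right)} = -74 - 84 l^{2}$ ($L{\left(l \right)} = 10 - 2 \left(-3 + 3 \left(- l\right) l\right) \left(-14\right) = 10 - 2 \left(-3 - 3 l^{2}\right) \left(-14\right) = 10 - 2 \left(42 + 42 l^{2}\right) = 10 - \left(84 + 84 l^{2}\right) = -74 - 84 l^{2}$)
$- \frac{3842}{U{\left(19 \right)}} + L{\left(6 \right)} = - \frac{3842}{4 + 8 \sqrt{19}} - \left(74 + 84 \cdot 6^{2}\right) = - \frac{3842}{4 + 8 \sqrt{19}} - 3098 = -3098 - \frac{3842}{4 + 8 \sqrt{19}}$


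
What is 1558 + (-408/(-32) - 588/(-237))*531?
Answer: 3048031/316 ≈ 9645.7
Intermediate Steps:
1558 + (-408/(-32) - 588/(-237))*531 = 1558 + (-408*(-1/32) - 588*(-1/237))*531 = 1558 + (51/4 + 196/79)*531 = 1558 + (4813/316)*531 = 1558 + 2555703/316 = 3048031/316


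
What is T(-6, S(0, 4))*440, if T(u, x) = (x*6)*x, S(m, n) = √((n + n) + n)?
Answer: 31680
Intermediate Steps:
S(m, n) = √3*√n (S(m, n) = √(2*n + n) = √(3*n) = √3*√n)
T(u, x) = 6*x² (T(u, x) = (6*x)*x = 6*x²)
T(-6, S(0, 4))*440 = (6*(√3*√4)²)*440 = (6*(√3*2)²)*440 = (6*(2*√3)²)*440 = (6*12)*440 = 72*440 = 31680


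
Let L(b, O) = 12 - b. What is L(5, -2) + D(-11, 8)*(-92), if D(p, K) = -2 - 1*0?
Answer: 191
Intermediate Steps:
D(p, K) = -2 (D(p, K) = -2 + 0 = -2)
L(5, -2) + D(-11, 8)*(-92) = (12 - 1*5) - 2*(-92) = (12 - 5) + 184 = 7 + 184 = 191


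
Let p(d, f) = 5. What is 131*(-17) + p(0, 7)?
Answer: -2222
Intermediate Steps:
131*(-17) + p(0, 7) = 131*(-17) + 5 = -2227 + 5 = -2222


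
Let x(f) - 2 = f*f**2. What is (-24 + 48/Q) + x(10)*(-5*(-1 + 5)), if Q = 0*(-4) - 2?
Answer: -20088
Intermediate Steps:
Q = -2 (Q = 0 - 2 = -2)
x(f) = 2 + f**3 (x(f) = 2 + f*f**2 = 2 + f**3)
(-24 + 48/Q) + x(10)*(-5*(-1 + 5)) = (-24 + 48/(-2)) + (2 + 10**3)*(-5*(-1 + 5)) = (-24 + 48*(-1/2)) + (2 + 1000)*(-5*4) = (-24 - 24) + 1002*(-20) = -48 - 20040 = -20088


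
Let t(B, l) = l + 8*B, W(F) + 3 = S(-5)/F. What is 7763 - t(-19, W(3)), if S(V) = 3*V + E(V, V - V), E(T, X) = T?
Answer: 23774/3 ≈ 7924.7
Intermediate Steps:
S(V) = 4*V (S(V) = 3*V + V = 4*V)
W(F) = -3 - 20/F (W(F) = -3 + (4*(-5))/F = -3 - 20/F)
7763 - t(-19, W(3)) = 7763 - ((-3 - 20/3) + 8*(-19)) = 7763 - ((-3 - 20*1/3) - 152) = 7763 - ((-3 - 20/3) - 152) = 7763 - (-29/3 - 152) = 7763 - 1*(-485/3) = 7763 + 485/3 = 23774/3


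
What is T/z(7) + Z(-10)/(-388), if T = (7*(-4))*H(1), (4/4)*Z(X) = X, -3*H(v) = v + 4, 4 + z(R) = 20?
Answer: 3425/1164 ≈ 2.9424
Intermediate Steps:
z(R) = 16 (z(R) = -4 + 20 = 16)
H(v) = -4/3 - v/3 (H(v) = -(v + 4)/3 = -(4 + v)/3 = -4/3 - v/3)
Z(X) = X
T = 140/3 (T = (7*(-4))*(-4/3 - ⅓*1) = -28*(-4/3 - ⅓) = -28*(-5/3) = 140/3 ≈ 46.667)
T/z(7) + Z(-10)/(-388) = (140/3)/16 - 10/(-388) = (140/3)*(1/16) - 10*(-1/388) = 35/12 + 5/194 = 3425/1164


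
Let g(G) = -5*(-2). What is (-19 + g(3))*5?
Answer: -45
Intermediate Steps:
g(G) = 10 (g(G) = -1*(-10) = 10)
(-19 + g(3))*5 = (-19 + 10)*5 = -9*5 = -45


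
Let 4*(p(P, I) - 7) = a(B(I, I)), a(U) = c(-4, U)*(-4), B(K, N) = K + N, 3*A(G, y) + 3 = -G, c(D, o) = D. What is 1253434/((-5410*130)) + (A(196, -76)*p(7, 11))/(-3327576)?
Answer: -240599060851/135016396200 ≈ -1.7820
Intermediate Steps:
A(G, y) = -1 - G/3 (A(G, y) = -1 + (-G)/3 = -1 - G/3)
a(U) = 16 (a(U) = -4*(-4) = 16)
p(P, I) = 11 (p(P, I) = 7 + (1/4)*16 = 7 + 4 = 11)
1253434/((-5410*130)) + (A(196, -76)*p(7, 11))/(-3327576) = 1253434/((-5410*130)) + ((-1 - 1/3*196)*11)/(-3327576) = 1253434/(-703300) + ((-1 - 196/3)*11)*(-1/3327576) = 1253434*(-1/703300) - 199/3*11*(-1/3327576) = -48209/27050 - 2189/3*(-1/3327576) = -48209/27050 + 2189/9982728 = -240599060851/135016396200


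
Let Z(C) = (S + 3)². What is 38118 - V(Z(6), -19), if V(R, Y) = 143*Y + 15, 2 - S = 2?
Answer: 40820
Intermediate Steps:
S = 0 (S = 2 - 1*2 = 2 - 2 = 0)
Z(C) = 9 (Z(C) = (0 + 3)² = 3² = 9)
V(R, Y) = 15 + 143*Y
38118 - V(Z(6), -19) = 38118 - (15 + 143*(-19)) = 38118 - (15 - 2717) = 38118 - 1*(-2702) = 38118 + 2702 = 40820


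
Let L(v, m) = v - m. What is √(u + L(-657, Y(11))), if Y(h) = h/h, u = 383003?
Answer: √382345 ≈ 618.34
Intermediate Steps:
Y(h) = 1
√(u + L(-657, Y(11))) = √(383003 + (-657 - 1*1)) = √(383003 + (-657 - 1)) = √(383003 - 658) = √382345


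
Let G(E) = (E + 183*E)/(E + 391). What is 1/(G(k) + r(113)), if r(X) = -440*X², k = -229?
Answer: -81/455108228 ≈ -1.7798e-7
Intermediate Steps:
G(E) = 184*E/(391 + E) (G(E) = (184*E)/(391 + E) = 184*E/(391 + E))
1/(G(k) + r(113)) = 1/(184*(-229)/(391 - 229) - 440*113²) = 1/(184*(-229)/162 - 440*12769) = 1/(184*(-229)*(1/162) - 5618360) = 1/(-21068/81 - 5618360) = 1/(-455108228/81) = -81/455108228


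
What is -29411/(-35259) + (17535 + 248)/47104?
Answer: 87495067/72210432 ≈ 1.2117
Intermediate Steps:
-29411/(-35259) + (17535 + 248)/47104 = -29411*(-1/35259) + 17783*(1/47104) = 29411/35259 + 17783/47104 = 87495067/72210432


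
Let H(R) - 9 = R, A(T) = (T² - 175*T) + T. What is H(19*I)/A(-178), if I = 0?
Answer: 9/62656 ≈ 0.00014364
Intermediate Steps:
A(T) = T² - 174*T
H(R) = 9 + R
H(19*I)/A(-178) = (9 + 19*0)/((-178*(-174 - 178))) = (9 + 0)/((-178*(-352))) = 9/62656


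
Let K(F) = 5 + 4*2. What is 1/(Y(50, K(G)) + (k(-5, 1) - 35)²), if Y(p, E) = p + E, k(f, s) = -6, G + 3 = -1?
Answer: 1/1744 ≈ 0.00057339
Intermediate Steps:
G = -4 (G = -3 - 1 = -4)
K(F) = 13 (K(F) = 5 + 8 = 13)
Y(p, E) = E + p
1/(Y(50, K(G)) + (k(-5, 1) - 35)²) = 1/((13 + 50) + (-6 - 35)²) = 1/(63 + (-41)²) = 1/(63 + 1681) = 1/1744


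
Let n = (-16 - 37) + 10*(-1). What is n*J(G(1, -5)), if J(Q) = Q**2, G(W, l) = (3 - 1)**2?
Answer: -1008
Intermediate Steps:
G(W, l) = 4 (G(W, l) = 2**2 = 4)
n = -63 (n = -53 - 10 = -63)
n*J(G(1, -5)) = -63*4**2 = -63*16 = -1008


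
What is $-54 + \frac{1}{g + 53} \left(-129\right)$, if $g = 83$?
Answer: $- \frac{7473}{136} \approx -54.949$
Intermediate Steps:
$-54 + \frac{1}{g + 53} \left(-129\right) = -54 + \frac{1}{83 + 53} \left(-129\right) = -54 + \frac{1}{136} \left(-129\right) = -54 - \frac{129}{136} = - \frac{7473}{136}$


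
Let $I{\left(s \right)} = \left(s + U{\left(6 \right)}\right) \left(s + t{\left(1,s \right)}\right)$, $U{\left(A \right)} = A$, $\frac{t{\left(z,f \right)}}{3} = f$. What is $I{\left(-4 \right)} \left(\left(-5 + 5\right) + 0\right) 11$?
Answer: $0$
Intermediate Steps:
$t{\left(z,f \right)} = 3 f$
$I{\left(s \right)} = 4 s \left(6 + s\right)$ ($I{\left(s \right)} = \left(s + 6\right) \left(s + 3 s\right) = \left(6 + s\right) 4 s = 4 s \left(6 + s\right)$)
$I{\left(-4 \right)} \left(\left(-5 + 5\right) + 0\right) 11 = 4 \left(-4\right) \left(6 - 4\right) \left(\left(-5 + 5\right) + 0\right) 11 = 4 \left(-4\right) 2 \left(0 + 0\right) 11 = \left(-32\right) 0 \cdot 11 = 0 \cdot 11 = 0$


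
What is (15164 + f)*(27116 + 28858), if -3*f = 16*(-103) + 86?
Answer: 877933532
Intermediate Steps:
f = 1562/3 (f = -(16*(-103) + 86)/3 = -(-1648 + 86)/3 = -1/3*(-1562) = 1562/3 ≈ 520.67)
(15164 + f)*(27116 + 28858) = (15164 + 1562/3)*(27116 + 28858) = (47054/3)*55974 = 877933532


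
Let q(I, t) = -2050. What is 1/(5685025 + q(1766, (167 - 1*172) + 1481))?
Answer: 1/5682975 ≈ 1.7596e-7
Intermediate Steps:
1/(5685025 + q(1766, (167 - 1*172) + 1481)) = 1/(5685025 - 2050) = 1/5682975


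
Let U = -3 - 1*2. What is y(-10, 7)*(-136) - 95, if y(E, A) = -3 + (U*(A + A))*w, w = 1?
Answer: 9833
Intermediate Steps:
U = -5 (U = -3 - 2 = -5)
y(E, A) = -3 - 10*A (y(E, A) = -3 - 5*(A + A)*1 = -3 - 10*A*1 = -3 - 10*A)
y(-10, 7)*(-136) - 95 = (-3 - 10*7)*(-136) - 95 = (-3 - 70)*(-136) - 95 = -73*(-136) - 95 = 9928 - 95 = 9833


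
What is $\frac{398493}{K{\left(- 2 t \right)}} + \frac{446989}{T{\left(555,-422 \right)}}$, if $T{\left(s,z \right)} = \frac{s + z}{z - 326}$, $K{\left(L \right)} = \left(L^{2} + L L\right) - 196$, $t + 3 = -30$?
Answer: $- \frac{2847252626783}{1132628} \approx -2.5138 \cdot 10^{6}$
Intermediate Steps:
$t = -33$ ($t = -3 - 30 = -33$)
$K{\left(L \right)} = -196 + 2 L^{2}$ ($K{\left(L \right)} = \left(L^{2} + L^{2}\right) - 196 = 2 L^{2} - 196 = -196 + 2 L^{2}$)
$T{\left(s,z \right)} = \frac{s + z}{-326 + z}$
$\frac{398493}{K{\left(- 2 t \right)}} + \frac{446989}{T{\left(555,-422 \right)}} = \frac{398493}{-196 + 2 \left(\left(-2\right) \left(-33\right)\right)^{2}} + \frac{446989}{\frac{1}{-326 - 422} \left(555 - 422\right)} = \frac{398493}{-196 + 2 \cdot 66^{2}} + \frac{446989}{\frac{1}{-748} \cdot 133} = \frac{398493}{-196 + 2 \cdot 4356} + \frac{446989}{\left(- \frac{1}{748}\right) 133} = \frac{398493}{-196 + 8712} + \frac{446989}{- \frac{133}{748}} = \frac{398493}{8516} + 446989 \left(- \frac{748}{133}\right) = 398493 \cdot \frac{1}{8516} - \frac{334347772}{133} = \frac{398493}{8516} - \frac{334347772}{133} = - \frac{2847252626783}{1132628}$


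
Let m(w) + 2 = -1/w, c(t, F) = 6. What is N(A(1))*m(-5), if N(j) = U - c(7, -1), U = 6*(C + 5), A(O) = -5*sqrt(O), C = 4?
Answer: -432/5 ≈ -86.400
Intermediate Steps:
U = 54 (U = 6*(4 + 5) = 6*9 = 54)
m(w) = -2 - 1/w
N(j) = 48 (N(j) = 54 - 1*6 = 54 - 6 = 48)
N(A(1))*m(-5) = 48*(-2 - 1/(-5)) = 48*(-2 - 1*(-1/5)) = 48*(-2 + 1/5) = 48*(-9/5) = -432/5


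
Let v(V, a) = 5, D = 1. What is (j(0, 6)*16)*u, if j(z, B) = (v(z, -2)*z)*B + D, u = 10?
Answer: 160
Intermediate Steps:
j(z, B) = 1 + 5*B*z (j(z, B) = (5*z)*B + 1 = 5*B*z + 1 = 1 + 5*B*z)
(j(0, 6)*16)*u = ((1 + 5*6*0)*16)*10 = ((1 + 0)*16)*10 = (1*16)*10 = 16*10 = 160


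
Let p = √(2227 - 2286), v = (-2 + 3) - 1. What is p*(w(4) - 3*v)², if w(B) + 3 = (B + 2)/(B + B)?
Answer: 81*I*√59/16 ≈ 38.886*I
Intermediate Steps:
v = 0 (v = 1 - 1 = 0)
w(B) = -3 + (2 + B)/(2*B) (w(B) = -3 + (B + 2)/(B + B) = -3 + (2 + B)/((2*B)) = -3 + (2 + B)*(1/(2*B)) = -3 + (2 + B)/(2*B))
p = I*√59 (p = √(-59) = I*√59 ≈ 7.6811*I)
p*(w(4) - 3*v)² = (I*√59)*((-5/2 + 1/4) - 3*0)² = (I*√59)*((-5/2 + ¼) + 0)² = (I*√59)*(-9/4 + 0)² = (I*√59)*(-9/4)² = (I*√59)*(81/16) = 81*I*√59/16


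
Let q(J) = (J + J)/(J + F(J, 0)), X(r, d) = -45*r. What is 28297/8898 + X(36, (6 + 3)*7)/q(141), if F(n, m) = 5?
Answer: -349429201/418206 ≈ -835.54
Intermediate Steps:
q(J) = 2*J/(5 + J) (q(J) = (J + J)/(J + 5) = (2*J)/(5 + J) = 2*J/(5 + J))
28297/8898 + X(36, (6 + 3)*7)/q(141) = 28297/8898 + (-45*36)/((2*141/(5 + 141))) = 28297*(1/8898) - 1620/(2*141/146) = 28297/8898 - 1620/(2*141*(1/146)) = 28297/8898 - 1620/141/73 = 28297/8898 - 1620*73/141 = 28297/8898 - 39420/47 = -349429201/418206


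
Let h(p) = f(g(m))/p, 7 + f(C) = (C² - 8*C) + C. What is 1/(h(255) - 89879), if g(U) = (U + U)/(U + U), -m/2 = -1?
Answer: -255/22919158 ≈ -1.1126e-5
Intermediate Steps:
m = 2 (m = -2*(-1) = 2)
g(U) = 1 (g(U) = (2*U)/((2*U)) = (2*U)*(1/(2*U)) = 1)
f(C) = -7 + C² - 7*C (f(C) = -7 + ((C² - 8*C) + C) = -7 + (C² - 7*C) = -7 + C² - 7*C)
h(p) = -13/p (h(p) = (-7 + 1² - 7*1)/p = (-7 + 1 - 7)/p = -13/p)
1/(h(255) - 89879) = 1/(-13/255 - 89879) = 1/(-22919158/255) = -255/22919158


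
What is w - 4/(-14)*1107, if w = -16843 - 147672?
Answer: -1149391/7 ≈ -1.6420e+5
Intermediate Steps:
w = -164515
w - 4/(-14)*1107 = -164515 - 4/(-14)*1107 = -164515 - 4*(-1/14)*1107 = -164515 + (2/7)*1107 = -164515 + 2214/7 = -1149391/7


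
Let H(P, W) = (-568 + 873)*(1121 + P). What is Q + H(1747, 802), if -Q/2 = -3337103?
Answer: 7548946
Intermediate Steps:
Q = 6674206 (Q = -2*(-3337103) = 6674206)
H(P, W) = 341905 + 305*P (H(P, W) = 305*(1121 + P) = 341905 + 305*P)
Q + H(1747, 802) = 6674206 + (341905 + 305*1747) = 6674206 + (341905 + 532835) = 6674206 + 874740 = 7548946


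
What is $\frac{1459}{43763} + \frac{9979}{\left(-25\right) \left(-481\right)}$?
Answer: $\frac{454255452}{526250075} \approx 0.86319$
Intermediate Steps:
$\frac{1459}{43763} + \frac{9979}{\left(-25\right) \left(-481\right)} = 1459 \cdot \frac{1}{43763} + \frac{9979}{12025} = \frac{1459}{43763} + 9979 \cdot \frac{1}{12025} = \frac{1459}{43763} + \frac{9979}{12025} = \frac{454255452}{526250075}$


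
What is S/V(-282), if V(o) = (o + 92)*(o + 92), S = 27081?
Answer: 27081/36100 ≈ 0.75017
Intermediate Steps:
V(o) = (92 + o)**2 (V(o) = (92 + o)*(92 + o) = (92 + o)**2)
S/V(-282) = 27081/((92 - 282)**2) = 27081/((-190)**2) = 27081/36100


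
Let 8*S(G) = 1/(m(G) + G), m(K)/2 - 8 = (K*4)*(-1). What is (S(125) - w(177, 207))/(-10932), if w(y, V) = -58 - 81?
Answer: -955207/75124704 ≈ -0.012715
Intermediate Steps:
m(K) = 16 - 8*K (m(K) = 16 + 2*((K*4)*(-1)) = 16 + 2*((4*K)*(-1)) = 16 + 2*(-4*K) = 16 - 8*K)
w(y, V) = -139
S(G) = 1/(8*(16 - 7*G)) (S(G) = 1/(8*((16 - 8*G) + G)) = 1/(8*(16 - 7*G)))
(S(125) - w(177, 207))/(-10932) = (-1/(-128 + 56*125) - 1*(-139))/(-10932) = (-1/(-128 + 7000) + 139)*(-1/10932) = (-1/6872 + 139)*(-1/10932) = (955207/6872)*(-1/10932) = -955207/75124704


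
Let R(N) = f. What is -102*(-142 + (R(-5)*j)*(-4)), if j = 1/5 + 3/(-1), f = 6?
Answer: 38148/5 ≈ 7629.6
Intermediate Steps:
j = -14/5 (j = 1*(⅕) + 3*(-1) = ⅕ - 3 = -14/5 ≈ -2.8000)
R(N) = 6
-102*(-142 + (R(-5)*j)*(-4)) = -102*(-142 + (6*(-14/5))*(-4)) = -102*(-142 - 84/5*(-4)) = -102*(-142 + 336/5) = -102*(-374/5) = 38148/5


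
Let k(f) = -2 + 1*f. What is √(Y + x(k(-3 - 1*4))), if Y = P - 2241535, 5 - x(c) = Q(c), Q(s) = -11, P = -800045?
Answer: 2*I*√760391 ≈ 1744.0*I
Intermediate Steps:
k(f) = -2 + f
x(c) = 16 (x(c) = 5 - 1*(-11) = 5 + 11 = 16)
Y = -3041580 (Y = -800045 - 2241535 = -3041580)
√(Y + x(k(-3 - 1*4))) = √(-3041580 + 16) = √(-3041564) = 2*I*√760391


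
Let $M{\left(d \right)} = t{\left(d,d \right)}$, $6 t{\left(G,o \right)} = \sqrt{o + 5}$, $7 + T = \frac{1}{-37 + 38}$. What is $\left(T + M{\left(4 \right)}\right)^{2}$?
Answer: $\frac{121}{4} \approx 30.25$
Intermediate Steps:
$T = -6$ ($T = -7 + \frac{1}{-37 + 38} = -7 + 1^{-1} = -7 + 1 = -6$)
$t{\left(G,o \right)} = \frac{\sqrt{5 + o}}{6}$ ($t{\left(G,o \right)} = \frac{\sqrt{o + 5}}{6} = \frac{\sqrt{5 + o}}{6}$)
$M{\left(d \right)} = \frac{\sqrt{5 + d}}{6}$
$\left(T + M{\left(4 \right)}\right)^{2} = \left(-6 + \frac{\sqrt{5 + 4}}{6}\right)^{2} = \left(-6 + \frac{\sqrt{9}}{6}\right)^{2} = \left(-6 + \frac{1}{6} \cdot 3\right)^{2} = \left(-6 + \frac{1}{2}\right)^{2} = \left(- \frac{11}{2}\right)^{2} = \frac{121}{4}$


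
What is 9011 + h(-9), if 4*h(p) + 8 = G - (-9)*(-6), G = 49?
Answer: 36031/4 ≈ 9007.8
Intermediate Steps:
h(p) = -13/4 (h(p) = -2 + (49 - (-9)*(-6))/4 = -2 + (49 - 1*54)/4 = -2 + (49 - 54)/4 = -2 + (1/4)*(-5) = -2 - 5/4 = -13/4)
9011 + h(-9) = 9011 - 13/4 = 36031/4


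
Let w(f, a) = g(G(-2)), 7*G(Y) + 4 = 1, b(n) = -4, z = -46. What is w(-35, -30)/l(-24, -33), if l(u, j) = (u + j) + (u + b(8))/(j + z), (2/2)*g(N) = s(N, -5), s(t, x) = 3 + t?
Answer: -1422/31325 ≈ -0.045395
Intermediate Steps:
G(Y) = -3/7 (G(Y) = -4/7 + (1/7)*1 = -4/7 + 1/7 = -3/7)
g(N) = 3 + N
l(u, j) = j + u + (-4 + u)/(-46 + j) (l(u, j) = (u + j) + (u - 4)/(j - 46) = (j + u) + (-4 + u)/(-46 + j) = j + u + (-4 + u)/(-46 + j))
w(f, a) = 18/7 (w(f, a) = 3 - 3/7 = 18/7)
w(-35, -30)/l(-24, -33) = 18/(7*(((-4 + (-33)**2 - 46*(-33) - 45*(-24) - 33*(-24))/(-46 - 33)))) = 18/(7*(((-4 + 1089 + 1518 + 1080 + 792)/(-79)))) = 18/(7*((-1/79*4475))) = 18/(7*(-4475/79)) = (18/7)*(-79/4475) = -1422/31325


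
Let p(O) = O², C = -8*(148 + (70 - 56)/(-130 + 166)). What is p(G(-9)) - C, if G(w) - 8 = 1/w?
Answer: 101197/81 ≈ 1249.3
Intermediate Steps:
G(w) = 8 + 1/w
C = -10684/9 (C = -8*(148 + 14/36) = -8*(148 + 14*(1/36)) = -8*(148 + 7/18) = -8*2671/18 = -10684/9 ≈ -1187.1)
p(G(-9)) - C = (8 + 1/(-9))² - 1*(-10684/9) = (8 - ⅑)² + 10684/9 = (71/9)² + 10684/9 = 5041/81 + 10684/9 = 101197/81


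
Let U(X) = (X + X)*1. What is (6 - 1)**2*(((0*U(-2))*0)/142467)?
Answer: 0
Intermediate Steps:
U(X) = 2*X (U(X) = (2*X)*1 = 2*X)
(6 - 1)**2*(((0*U(-2))*0)/142467) = (6 - 1)**2*(((0*(2*(-2)))*0)/142467) = 5**2*(((0*(-4))*0)*(1/142467)) = 25*((0*0)*(1/142467)) = 25*(0*(1/142467)) = 25*0 = 0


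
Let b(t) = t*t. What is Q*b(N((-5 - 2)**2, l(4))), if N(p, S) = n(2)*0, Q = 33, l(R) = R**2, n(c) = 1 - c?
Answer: 0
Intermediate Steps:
N(p, S) = 0 (N(p, S) = (1 - 1*2)*0 = (1 - 2)*0 = -1*0 = 0)
b(t) = t**2
Q*b(N((-5 - 2)**2, l(4))) = 33*0**2 = 33*0 = 0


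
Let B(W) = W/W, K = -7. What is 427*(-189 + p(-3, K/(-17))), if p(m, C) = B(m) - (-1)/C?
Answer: -79239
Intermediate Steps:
B(W) = 1
p(m, C) = 1 + 1/C (p(m, C) = 1 - (-1)/C = 1 + 1/C)
427*(-189 + p(-3, K/(-17))) = 427*(-189 + (1 - 7/(-17))/((-7/(-17)))) = 427*(-189 + (1 - 7*(-1/17))/((-7*(-1/17)))) = 427*(-189 + (1 + 7/17)/(7/17)) = 427*(-189 + (17/7)*(24/17)) = 427*(-189 + 24/7) = 427*(-1299/7) = -79239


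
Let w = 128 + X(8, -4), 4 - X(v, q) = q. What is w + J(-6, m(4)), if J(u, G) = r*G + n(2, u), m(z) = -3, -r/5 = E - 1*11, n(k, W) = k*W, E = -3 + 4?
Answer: -26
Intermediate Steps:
E = 1
n(k, W) = W*k
r = 50 (r = -5*(1 - 1*11) = -5*(1 - 11) = -5*(-10) = 50)
X(v, q) = 4 - q
w = 136 (w = 128 + (4 - 1*(-4)) = 128 + (4 + 4) = 128 + 8 = 136)
J(u, G) = 2*u + 50*G (J(u, G) = 50*G + u*2 = 50*G + 2*u = 2*u + 50*G)
w + J(-6, m(4)) = 136 + (2*(-6) + 50*(-3)) = 136 + (-12 - 150) = 136 - 162 = -26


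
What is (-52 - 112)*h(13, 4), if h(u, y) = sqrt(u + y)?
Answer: -164*sqrt(17) ≈ -676.19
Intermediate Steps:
(-52 - 112)*h(13, 4) = (-52 - 112)*sqrt(13 + 4) = -164*sqrt(17)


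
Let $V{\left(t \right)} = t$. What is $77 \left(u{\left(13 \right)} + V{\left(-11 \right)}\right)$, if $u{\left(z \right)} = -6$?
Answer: $-1309$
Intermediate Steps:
$77 \left(u{\left(13 \right)} + V{\left(-11 \right)}\right) = 77 \left(-6 - 11\right) = 77 \left(-17\right) = -1309$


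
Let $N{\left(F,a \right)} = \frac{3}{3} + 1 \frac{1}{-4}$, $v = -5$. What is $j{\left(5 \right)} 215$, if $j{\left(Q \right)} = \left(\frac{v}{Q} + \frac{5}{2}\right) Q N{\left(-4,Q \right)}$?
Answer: $\frac{9675}{8} \approx 1209.4$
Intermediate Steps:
$N{\left(F,a \right)} = \frac{3}{4}$ ($N{\left(F,a \right)} = 3 \cdot \frac{1}{3} + 1 \left(- \frac{1}{4}\right) = 1 - \frac{1}{4} = \frac{3}{4}$)
$j{\left(Q \right)} = \frac{3 Q \left(\frac{5}{2} - \frac{5}{Q}\right)}{4}$ ($j{\left(Q \right)} = \left(- \frac{5}{Q} + \frac{5}{2}\right) Q \frac{3}{4} = \left(\frac{5}{2} - \frac{5}{Q}\right) Q \frac{3}{4} = Q \left(\frac{5}{2} - \frac{5}{Q}\right) \frac{3}{4} = \frac{3 Q \left(\frac{5}{2} - \frac{5}{Q}\right)}{4}$)
$j{\left(5 \right)} 215 = \left(- \frac{15}{4} + \frac{15}{8} \cdot 5\right) 215 = \left(- \frac{15}{4} + \frac{75}{8}\right) 215 = \frac{45}{8} \cdot 215 = \frac{9675}{8}$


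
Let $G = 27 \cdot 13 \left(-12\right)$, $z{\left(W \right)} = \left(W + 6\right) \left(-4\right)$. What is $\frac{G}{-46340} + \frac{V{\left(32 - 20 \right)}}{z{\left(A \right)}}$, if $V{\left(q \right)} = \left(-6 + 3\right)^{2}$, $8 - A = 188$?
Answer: $\frac{279051}{2687720} \approx 0.10382$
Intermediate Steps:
$A = -180$ ($A = 8 - 188 = -180$)
$z{\left(W \right)} = -24 - 4 W$ ($z{\left(W \right)} = \left(6 + W\right) \left(-4\right) = -24 - 4 W$)
$V{\left(q \right)} = 9$ ($V{\left(q \right)} = \left(-3\right)^{2} = 9$)
$G = -4212$ ($G = 351 \left(-12\right) = -4212$)
$\frac{G}{-46340} + \frac{V{\left(32 - 20 \right)}}{z{\left(A \right)}} = - \frac{4212}{-46340} + \frac{9}{-24 - -720} = \left(-4212\right) \left(- \frac{1}{46340}\right) + \frac{9}{-24 + 720} = \frac{1053}{11585} + \frac{9}{696} = \frac{1053}{11585} + 9 \cdot \frac{1}{696} = \frac{1053}{11585} + \frac{3}{232} = \frac{279051}{2687720}$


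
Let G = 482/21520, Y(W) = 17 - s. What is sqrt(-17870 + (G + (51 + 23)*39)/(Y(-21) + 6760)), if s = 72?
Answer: I*sqrt(103346004123488638)/2404860 ≈ 133.68*I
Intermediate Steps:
Y(W) = -55 (Y(W) = 17 - 1*72 = 17 - 72 = -55)
G = 241/10760 (G = 482*(1/21520) = 241/10760 ≈ 0.022398)
sqrt(-17870 + (G + (51 + 23)*39)/(Y(-21) + 6760)) = sqrt(-17870 + (241/10760 + (51 + 23)*39)/(-55 + 6760)) = sqrt(-17870 + (241/10760 + 74*39)/6705) = sqrt(-17870 + (241/10760 + 2886)*(1/6705)) = sqrt(-17870 + (31053601/10760)*(1/6705)) = sqrt(-17870 + 31053601/72145800) = sqrt(-1289214392399/72145800) = I*sqrt(103346004123488638)/2404860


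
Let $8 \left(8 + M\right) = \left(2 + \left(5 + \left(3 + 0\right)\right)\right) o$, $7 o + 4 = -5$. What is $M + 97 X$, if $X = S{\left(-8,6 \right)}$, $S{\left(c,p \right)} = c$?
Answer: $- \frac{21997}{28} \approx -785.61$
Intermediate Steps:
$o = - \frac{9}{7}$ ($o = - \frac{4}{7} + \frac{1}{7} \left(-5\right) = - \frac{4}{7} - \frac{5}{7} = - \frac{9}{7} \approx -1.2857$)
$X = -8$
$M = - \frac{269}{28}$ ($M = -8 + \frac{\left(2 + \left(5 + \left(3 + 0\right)\right)\right) \left(- \frac{9}{7}\right)}{8} = -8 + \frac{\left(2 + \left(5 + 3\right)\right) \left(- \frac{9}{7}\right)}{8} = -8 + \frac{\left(2 + 8\right) \left(- \frac{9}{7}\right)}{8} = -8 + \frac{10 \left(- \frac{9}{7}\right)}{8} = -8 + \frac{1}{8} \left(- \frac{90}{7}\right) = -8 - \frac{45}{28} = - \frac{269}{28} \approx -9.6071$)
$M + 97 X = - \frac{269}{28} + 97 \left(-8\right) = - \frac{269}{28} - 776 = - \frac{21997}{28}$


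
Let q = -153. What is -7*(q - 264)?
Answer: 2919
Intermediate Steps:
-7*(q - 264) = -7*(-153 - 264) = -7*(-417) = 2919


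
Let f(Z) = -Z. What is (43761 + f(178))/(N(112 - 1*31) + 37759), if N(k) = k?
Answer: 43583/37840 ≈ 1.1518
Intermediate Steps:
(43761 + f(178))/(N(112 - 1*31) + 37759) = (43761 - 1*178)/((112 - 1*31) + 37759) = (43761 - 178)/((112 - 31) + 37759) = 43583/(81 + 37759) = 43583/37840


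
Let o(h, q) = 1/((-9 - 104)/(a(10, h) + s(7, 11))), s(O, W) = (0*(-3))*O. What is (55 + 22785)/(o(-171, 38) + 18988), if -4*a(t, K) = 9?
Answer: 2064736/1716517 ≈ 1.2029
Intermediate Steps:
s(O, W) = 0 (s(O, W) = 0*O = 0)
a(t, K) = -9/4 (a(t, K) = -¼*9 = -9/4)
o(h, q) = 9/452 (o(h, q) = 1/((-9 - 104)/(-9/4 + 0)) = 1/(-113/(-9/4)) = 1/(-113*(-4/9)) = 1/(452/9) = 9/452)
(55 + 22785)/(o(-171, 38) + 18988) = (55 + 22785)/(9/452 + 18988) = 22840/(8582585/452) = 22840*(452/8582585) = 2064736/1716517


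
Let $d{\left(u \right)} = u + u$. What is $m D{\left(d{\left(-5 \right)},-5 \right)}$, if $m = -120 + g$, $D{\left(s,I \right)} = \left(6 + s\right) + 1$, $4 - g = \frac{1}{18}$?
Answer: $\frac{2089}{6} \approx 348.17$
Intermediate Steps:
$d{\left(u \right)} = 2 u$
$g = \frac{71}{18}$ ($g = 4 - \frac{1}{18} = \frac{71}{18} \approx 3.9444$)
$D{\left(s,I \right)} = 7 + s$
$m = - \frac{2089}{18}$ ($m = -120 + \frac{71}{18} = - \frac{2089}{18} \approx -116.06$)
$m D{\left(d{\left(-5 \right)},-5 \right)} = - \frac{2089 \left(7 + 2 \left(-5\right)\right)}{18} = - \frac{2089 \left(7 - 10\right)}{18} = \left(- \frac{2089}{18}\right) \left(-3\right) = \frac{2089}{6}$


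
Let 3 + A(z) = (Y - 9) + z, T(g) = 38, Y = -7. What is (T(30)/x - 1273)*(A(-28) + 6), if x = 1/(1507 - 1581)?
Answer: 167485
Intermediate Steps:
A(z) = -19 + z (A(z) = -3 + ((-7 - 9) + z) = -3 + (-16 + z) = -19 + z)
x = -1/74 (x = 1/(-74) = -1/74 ≈ -0.013514)
(T(30)/x - 1273)*(A(-28) + 6) = (38/(-1/74) - 1273)*((-19 - 28) + 6) = (38*(-74) - 1273)*(-47 + 6) = (-2812 - 1273)*(-41) = -4085*(-41) = 167485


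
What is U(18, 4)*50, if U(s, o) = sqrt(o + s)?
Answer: 50*sqrt(22) ≈ 234.52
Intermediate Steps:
U(18, 4)*50 = sqrt(4 + 18)*50 = sqrt(22)*50 = 50*sqrt(22)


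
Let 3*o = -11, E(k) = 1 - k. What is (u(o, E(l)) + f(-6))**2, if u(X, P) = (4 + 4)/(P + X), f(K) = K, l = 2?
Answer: 2916/49 ≈ 59.510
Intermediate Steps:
o = -11/3 (o = (1/3)*(-11) = -11/3 ≈ -3.6667)
u(X, P) = 8/(P + X)
(u(o, E(l)) + f(-6))**2 = (8/((1 - 1*2) - 11/3) - 6)**2 = (8/((1 - 2) - 11/3) - 6)**2 = (8/(-1 - 11/3) - 6)**2 = (8/(-14/3) - 6)**2 = (8*(-3/14) - 6)**2 = (-12/7 - 6)**2 = (-54/7)**2 = 2916/49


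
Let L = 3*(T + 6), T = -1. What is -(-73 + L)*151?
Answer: 8758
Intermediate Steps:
L = 15 (L = 3*(-1 + 6) = 3*5 = 15)
-(-73 + L)*151 = -(-73 + 15)*151 = -(-58)*151 = -1*(-8758) = 8758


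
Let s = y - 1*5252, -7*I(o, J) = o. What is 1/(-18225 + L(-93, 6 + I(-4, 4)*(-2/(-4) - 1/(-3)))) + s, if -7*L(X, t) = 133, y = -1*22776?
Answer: -511342833/18244 ≈ -28028.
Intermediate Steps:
I(o, J) = -o/7
y = -22776
L(X, t) = -19 (L(X, t) = -1/7*133 = -19)
s = -28028 (s = -22776 - 1*5252 = -22776 - 5252 = -28028)
1/(-18225 + L(-93, 6 + I(-4, 4)*(-2/(-4) - 1/(-3)))) + s = 1/(-18225 - 19) - 28028 = 1/(-18244) - 28028 = -1/18244 - 28028 = -511342833/18244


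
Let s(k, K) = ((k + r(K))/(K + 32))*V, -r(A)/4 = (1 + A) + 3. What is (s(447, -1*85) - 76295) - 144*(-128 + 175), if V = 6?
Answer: -4406965/53 ≈ -83150.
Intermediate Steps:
r(A) = -16 - 4*A (r(A) = -4*((1 + A) + 3) = -4*(4 + A) = -16 - 4*A)
s(k, K) = 6*(-16 + k - 4*K)/(32 + K) (s(k, K) = ((k + (-16 - 4*K))/(K + 32))*6 = ((-16 + k - 4*K)/(32 + K))*6 = 6*(-16 + k - 4*K)/(32 + K))
(s(447, -1*85) - 76295) - 144*(-128 + 175) = (6*(-16 + 447 - (-4)*85)/(32 - 1*85) - 76295) - 144*(-128 + 175) = (6*(-16 + 447 - 4*(-85))/(32 - 85) - 76295) - 144*47 = (6*(-16 + 447 + 340)/(-53) - 76295) - 6768 = (6*(-1/53)*771 - 76295) - 6768 = (-4626/53 - 76295) - 6768 = -4048261/53 - 6768 = -4406965/53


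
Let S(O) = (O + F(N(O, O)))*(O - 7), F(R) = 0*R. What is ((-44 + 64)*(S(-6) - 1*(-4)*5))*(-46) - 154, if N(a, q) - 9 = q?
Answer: -90314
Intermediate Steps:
N(a, q) = 9 + q
F(R) = 0
S(O) = O*(-7 + O) (S(O) = (O + 0)*(O - 7) = O*(-7 + O))
((-44 + 64)*(S(-6) - 1*(-4)*5))*(-46) - 154 = ((-44 + 64)*(-6*(-7 - 6) - 1*(-4)*5))*(-46) - 154 = (20*(-6*(-13) + 4*5))*(-46) - 154 = (20*(78 + 20))*(-46) - 154 = (20*98)*(-46) - 154 = 1960*(-46) - 154 = -90160 - 154 = -90314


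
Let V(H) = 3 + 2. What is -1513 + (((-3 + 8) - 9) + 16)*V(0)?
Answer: -1453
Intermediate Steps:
V(H) = 5
-1513 + (((-3 + 8) - 9) + 16)*V(0) = -1513 + (((-3 + 8) - 9) + 16)*5 = -1513 + ((5 - 9) + 16)*5 = -1513 + (-4 + 16)*5 = -1513 + 12*5 = -1513 + 60 = -1453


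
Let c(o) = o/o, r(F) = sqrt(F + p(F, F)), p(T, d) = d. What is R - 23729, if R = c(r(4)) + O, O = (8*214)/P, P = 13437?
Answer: -318831424/13437 ≈ -23728.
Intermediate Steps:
r(F) = sqrt(2)*sqrt(F) (r(F) = sqrt(F + F) = sqrt(2*F) = sqrt(2)*sqrt(F))
O = 1712/13437 (O = (8*214)/13437 = 1712*(1/13437) = 1712/13437 ≈ 0.12741)
c(o) = 1
R = 15149/13437 (R = 1 + 1712/13437 = 15149/13437 ≈ 1.1274)
R - 23729 = 15149/13437 - 23729 = -318831424/13437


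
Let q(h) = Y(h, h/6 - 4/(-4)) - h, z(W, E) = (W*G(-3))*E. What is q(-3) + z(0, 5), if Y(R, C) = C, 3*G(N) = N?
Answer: 7/2 ≈ 3.5000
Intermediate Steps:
G(N) = N/3
z(W, E) = -E*W (z(W, E) = (W*((⅓)*(-3)))*E = (W*(-1))*E = (-W)*E = -E*W)
q(h) = 1 - 5*h/6 (q(h) = (h/6 - 4/(-4)) - h = (h*(⅙) - 4*(-¼)) - h = (h/6 + 1) - h = (1 + h/6) - h = 1 - 5*h/6)
q(-3) + z(0, 5) = (1 - ⅚*(-3)) - 1*5*0 = (1 + 5/2) + 0 = 7/2 + 0 = 7/2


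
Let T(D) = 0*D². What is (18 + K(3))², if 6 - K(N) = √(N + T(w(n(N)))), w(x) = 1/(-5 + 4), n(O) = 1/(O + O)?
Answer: (24 - √3)² ≈ 495.86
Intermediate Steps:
n(O) = 1/(2*O)
w(x) = -1 (w(x) = 1/(-1) = -1)
T(D) = 0
K(N) = 6 - √N (K(N) = 6 - √(N + 0) = 6 - √N)
(18 + K(3))² = (18 + (6 - √3))² = (24 - √3)²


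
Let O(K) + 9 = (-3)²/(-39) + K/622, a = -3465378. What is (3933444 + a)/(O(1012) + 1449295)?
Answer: 1892390838/5859468943 ≈ 0.32296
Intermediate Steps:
O(K) = -120/13 + K/622 (O(K) = -9 + ((-3)²/(-39) + K/622) = -9 + (9*(-1/39) + K*(1/622)) = -9 + (-3/13 + K/622) = -120/13 + K/622)
(3933444 + a)/(O(1012) + 1449295) = (3933444 - 3465378)/((-120/13 + (1/622)*1012) + 1449295) = 468066/((-120/13 + 506/311) + 1449295) = 468066/(-30742/4043 + 1449295) = 468066/(5859468943/4043) = 468066*(4043/5859468943) = 1892390838/5859468943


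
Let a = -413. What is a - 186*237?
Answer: -44495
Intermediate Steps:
a - 186*237 = -413 - 186*237 = -413 - 44082 = -44495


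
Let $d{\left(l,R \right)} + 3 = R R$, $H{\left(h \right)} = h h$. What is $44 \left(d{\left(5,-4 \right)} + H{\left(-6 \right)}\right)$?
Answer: $2156$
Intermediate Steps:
$H{\left(h \right)} = h^{2}$
$d{\left(l,R \right)} = -3 + R^{2}$ ($d{\left(l,R \right)} = -3 + R R = -3 + R^{2}$)
$44 \left(d{\left(5,-4 \right)} + H{\left(-6 \right)}\right) = 44 \left(\left(-3 + \left(-4\right)^{2}\right) + \left(-6\right)^{2}\right) = 44 \left(\left(-3 + 16\right) + 36\right) = 44 \left(13 + 36\right) = 44 \cdot 49 = 2156$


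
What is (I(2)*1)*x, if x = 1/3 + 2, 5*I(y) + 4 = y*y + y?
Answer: 14/15 ≈ 0.93333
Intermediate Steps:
I(y) = -⅘ + y/5 + y²/5 (I(y) = -⅘ + (y*y + y)/5 = -⅘ + (y² + y)/5 = -⅘ + (y + y²)/5 = -⅘ + (y/5 + y²/5) = -⅘ + y/5 + y²/5)
x = 7/3 (x = ⅓ + 2 = 7/3 ≈ 2.3333)
(I(2)*1)*x = ((-⅘ + (⅕)*2 + (⅕)*2²)*1)*(7/3) = ((-⅘ + ⅖ + (⅕)*4)*1)*(7/3) = ((-⅘ + ⅖ + ⅘)*1)*(7/3) = ((⅖)*1)*(7/3) = (⅖)*(7/3) = 14/15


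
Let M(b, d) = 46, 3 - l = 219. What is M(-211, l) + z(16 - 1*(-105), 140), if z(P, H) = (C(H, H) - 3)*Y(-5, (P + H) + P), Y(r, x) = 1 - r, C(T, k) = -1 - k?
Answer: -818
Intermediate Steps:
l = -216 (l = 3 - 1*219 = 3 - 219 = -216)
z(P, H) = -24 - 6*H (z(P, H) = ((-1 - H) - 3)*(1 - 1*(-5)) = (-4 - H)*(1 + 5) = (-4 - H)*6 = -24 - 6*H)
M(-211, l) + z(16 - 1*(-105), 140) = 46 + (-24 - 6*140) = 46 + (-24 - 840) = 46 - 864 = -818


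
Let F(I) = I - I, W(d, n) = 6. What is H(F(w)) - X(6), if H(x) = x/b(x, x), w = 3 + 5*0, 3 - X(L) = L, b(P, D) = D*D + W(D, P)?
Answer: 3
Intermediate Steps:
b(P, D) = 6 + D² (b(P, D) = D*D + 6 = D² + 6 = 6 + D²)
X(L) = 3 - L
w = 3 (w = 3 + 0 = 3)
F(I) = 0
H(x) = x/(6 + x²)
H(F(w)) - X(6) = 0/(6 + 0²) - (3 - 1*6) = 0/(6 + 0) - (3 - 6) = 0/6 - 1*(-3) = 0*(⅙) + 3 = 0 + 3 = 3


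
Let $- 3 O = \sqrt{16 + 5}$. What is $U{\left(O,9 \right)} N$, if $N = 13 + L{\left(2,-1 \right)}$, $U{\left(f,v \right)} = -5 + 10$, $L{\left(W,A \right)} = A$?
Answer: $60$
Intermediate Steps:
$O = - \frac{\sqrt{21}}{3}$ ($O = - \frac{\sqrt{16 + 5}}{3} = - \frac{\sqrt{21}}{3} \approx -1.5275$)
$U{\left(f,v \right)} = 5$
$N = 12$ ($N = 13 - 1 = 12$)
$U{\left(O,9 \right)} N = 5 \cdot 12 = 60$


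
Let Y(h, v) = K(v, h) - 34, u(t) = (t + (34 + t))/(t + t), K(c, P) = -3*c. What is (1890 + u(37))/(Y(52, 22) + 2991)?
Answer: 69984/106967 ≈ 0.65426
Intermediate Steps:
u(t) = (34 + 2*t)/(2*t) (u(t) = (34 + 2*t)/((2*t)) = (34 + 2*t)*(1/(2*t)) = (34 + 2*t)/(2*t))
Y(h, v) = -34 - 3*v (Y(h, v) = -3*v - 34 = -34 - 3*v)
(1890 + u(37))/(Y(52, 22) + 2991) = (1890 + (17 + 37)/37)/((-34 - 3*22) + 2991) = (1890 + (1/37)*54)/((-34 - 66) + 2991) = (1890 + 54/37)/(-100 + 2991) = (69984/37)/2891 = (69984/37)*(1/2891) = 69984/106967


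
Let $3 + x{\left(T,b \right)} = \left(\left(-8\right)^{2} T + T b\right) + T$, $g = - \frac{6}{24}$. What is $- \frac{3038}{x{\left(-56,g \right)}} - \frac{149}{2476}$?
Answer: $\frac{6981367}{8985404} \approx 0.77697$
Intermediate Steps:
$g = - \frac{1}{4}$ ($g = \left(-6\right) \frac{1}{24} = - \frac{1}{4} \approx -0.25$)
$x{\left(T,b \right)} = -3 + 65 T + T b$ ($x{\left(T,b \right)} = -3 + \left(\left(\left(-8\right)^{2} T + T b\right) + T\right) = -3 + \left(\left(64 T + T b\right) + T\right) = -3 + \left(65 T + T b\right) = -3 + 65 T + T b$)
$- \frac{3038}{x{\left(-56,g \right)}} - \frac{149}{2476} = - \frac{3038}{-3 + 65 \left(-56\right) - -14} - \frac{149}{2476} = - \frac{3038}{-3 - 3640 + 14} - \frac{149}{2476} = - \frac{3038}{-3629} - \frac{149}{2476} = \left(-3038\right) \left(- \frac{1}{3629}\right) - \frac{149}{2476} = \frac{3038}{3629} - \frac{149}{2476} = \frac{6981367}{8985404}$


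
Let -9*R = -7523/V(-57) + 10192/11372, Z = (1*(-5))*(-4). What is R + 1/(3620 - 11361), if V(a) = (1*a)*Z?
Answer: -188078255449/225798622380 ≈ -0.83295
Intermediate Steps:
Z = 20 (Z = -5*(-4) = 20)
V(a) = 20*a (V(a) = (1*a)*20 = a*20 = 20*a)
R = -24292609/29169180 (R = -(-7523/(20*(-57)) + 10192/11372)/9 = -(-7523/(-1140) + 10192*(1/11372))/9 = -(-7523*(-1/1140) + 2548/2843)/9 = -(7523/1140 + 2548/2843)/9 = -⅑*24292609/3241020 = -24292609/29169180 ≈ -0.83282)
R + 1/(3620 - 11361) = -24292609/29169180 + 1/(3620 - 11361) = -24292609/29169180 + 1/(-7741) = -24292609/29169180 - 1/7741 = -188078255449/225798622380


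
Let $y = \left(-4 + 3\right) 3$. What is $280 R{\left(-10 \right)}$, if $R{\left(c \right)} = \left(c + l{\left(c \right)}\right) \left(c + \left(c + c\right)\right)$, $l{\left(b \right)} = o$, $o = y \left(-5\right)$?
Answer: $-42000$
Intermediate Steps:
$y = -3$ ($y = \left(-1\right) 3 = -3$)
$o = 15$ ($o = \left(-3\right) \left(-5\right) = 15$)
$l{\left(b \right)} = 15$
$R{\left(c \right)} = 3 c \left(15 + c\right)$ ($R{\left(c \right)} = \left(c + 15\right) \left(c + \left(c + c\right)\right) = \left(15 + c\right) \left(c + 2 c\right) = \left(15 + c\right) 3 c = 3 c \left(15 + c\right)$)
$280 R{\left(-10 \right)} = 280 \cdot 3 \left(-10\right) \left(15 - 10\right) = 280 \cdot 3 \left(-10\right) 5 = 280 \left(-150\right) = -42000$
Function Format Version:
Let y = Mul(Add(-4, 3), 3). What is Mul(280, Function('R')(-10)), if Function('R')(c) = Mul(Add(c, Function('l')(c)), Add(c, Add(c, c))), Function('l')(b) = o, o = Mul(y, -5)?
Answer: -42000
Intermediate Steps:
y = -3 (y = Mul(-1, 3) = -3)
o = 15 (o = Mul(-3, -5) = 15)
Function('l')(b) = 15
Function('R')(c) = Mul(3, c, Add(15, c)) (Function('R')(c) = Mul(Add(c, 15), Add(c, Add(c, c))) = Mul(Add(15, c), Add(c, Mul(2, c))) = Mul(Add(15, c), Mul(3, c)) = Mul(3, c, Add(15, c)))
Mul(280, Function('R')(-10)) = Mul(280, Mul(3, -10, Add(15, -10))) = Mul(280, Mul(3, -10, 5)) = Mul(280, -150) = -42000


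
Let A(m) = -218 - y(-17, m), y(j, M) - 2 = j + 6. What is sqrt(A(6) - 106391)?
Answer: 10*I*sqrt(1066) ≈ 326.5*I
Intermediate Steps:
y(j, M) = 8 + j (y(j, M) = 2 + (j + 6) = 2 + (6 + j) = 8 + j)
A(m) = -209 (A(m) = -218 - (8 - 17) = -218 - 1*(-9) = -218 + 9 = -209)
sqrt(A(6) - 106391) = sqrt(-209 - 106391) = sqrt(-106600) = 10*I*sqrt(1066)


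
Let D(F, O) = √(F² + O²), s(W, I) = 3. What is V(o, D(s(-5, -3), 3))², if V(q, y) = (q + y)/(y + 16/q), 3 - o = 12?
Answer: 3093147/722402 - 142155*√2/361201 ≈ 3.7252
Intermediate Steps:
o = -9 (o = 3 - 1*12 = 3 - 12 = -9)
V(q, y) = (q + y)/(y + 16/q)
V(o, D(s(-5, -3), 3))² = (-9*(-9 + √(3² + 3²))/(16 - 9*√(3² + 3²)))² = (-9*(-9 + √(9 + 9))/(16 - 9*√(9 + 9)))² = (-9*(-9 + √18)/(16 - 27*√2))² = (-9*(-9 + 3*√2)/(16 - 27*√2))² = 81*(-9 + 3*√2)²/(16 - 27*√2)²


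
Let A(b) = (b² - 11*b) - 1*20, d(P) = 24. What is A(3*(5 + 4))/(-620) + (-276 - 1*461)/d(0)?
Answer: -116707/3720 ≈ -31.373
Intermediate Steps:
A(b) = -20 + b² - 11*b (A(b) = (b² - 11*b) - 20 = -20 + b² - 11*b)
A(3*(5 + 4))/(-620) + (-276 - 1*461)/d(0) = (-20 + (3*(5 + 4))² - 33*(5 + 4))/(-620) + (-276 - 1*461)/24 = (-20 + (3*9)² - 33*9)*(-1/620) + (-276 - 461)*(1/24) = (-20 + 27² - 11*27)*(-1/620) - 737*1/24 = (-20 + 729 - 297)*(-1/620) - 737/24 = 412*(-1/620) - 737/24 = -103/155 - 737/24 = -116707/3720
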